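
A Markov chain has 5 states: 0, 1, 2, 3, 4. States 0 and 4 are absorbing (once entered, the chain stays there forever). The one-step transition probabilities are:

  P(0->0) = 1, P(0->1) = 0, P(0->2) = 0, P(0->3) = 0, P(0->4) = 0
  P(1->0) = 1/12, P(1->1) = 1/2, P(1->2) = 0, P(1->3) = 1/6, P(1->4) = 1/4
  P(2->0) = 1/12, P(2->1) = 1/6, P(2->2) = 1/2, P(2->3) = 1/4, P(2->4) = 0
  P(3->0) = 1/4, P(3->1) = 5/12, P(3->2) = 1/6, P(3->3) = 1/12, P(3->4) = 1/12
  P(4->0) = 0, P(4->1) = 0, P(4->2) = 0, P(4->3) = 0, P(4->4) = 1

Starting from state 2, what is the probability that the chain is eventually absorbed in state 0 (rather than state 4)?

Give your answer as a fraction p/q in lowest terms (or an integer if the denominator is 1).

Let a_i = P(absorbed in 0 | start in state i).
Boundary conditions: a_0 = 1, a_4 = 0.
For each transient state i, a_i = sum_j P(i->j) * a_j:
  a_1 = 1/12*a_0 + 1/2*a_1 + 0*a_2 + 1/6*a_3 + 1/4*a_4
  a_2 = 1/12*a_0 + 1/6*a_1 + 1/2*a_2 + 1/4*a_3 + 0*a_4
  a_3 = 1/4*a_0 + 5/12*a_1 + 1/6*a_2 + 1/12*a_3 + 1/12*a_4

Substituting a_0 = 1 and a_4 = 0, rearrange to (I - Q) a = r where r[i] = P(i -> 0):
  [1/2, 0, -1/6] . (a_1, a_2, a_3) = 1/12
  [-1/6, 1/2, -1/4] . (a_1, a_2, a_3) = 1/12
  [-5/12, -1/6, 11/12] . (a_1, a_2, a_3) = 1/4

Solving yields:
  a_1 = 25/73
  a_2 = 159/292
  a_3 = 77/146

Starting state is 2, so the absorption probability is a_2 = 159/292.

Answer: 159/292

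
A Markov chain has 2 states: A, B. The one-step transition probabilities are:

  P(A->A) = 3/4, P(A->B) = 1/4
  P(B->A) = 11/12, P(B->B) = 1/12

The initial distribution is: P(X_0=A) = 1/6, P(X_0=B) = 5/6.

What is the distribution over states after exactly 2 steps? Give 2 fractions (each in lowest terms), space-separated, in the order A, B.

Propagating the distribution step by step (d_{t+1} = d_t * P):
d_0 = (A=1/6, B=5/6)
  d_1[A] = 1/6*3/4 + 5/6*11/12 = 8/9
  d_1[B] = 1/6*1/4 + 5/6*1/12 = 1/9
d_1 = (A=8/9, B=1/9)
  d_2[A] = 8/9*3/4 + 1/9*11/12 = 83/108
  d_2[B] = 8/9*1/4 + 1/9*1/12 = 25/108
d_2 = (A=83/108, B=25/108)

Answer: 83/108 25/108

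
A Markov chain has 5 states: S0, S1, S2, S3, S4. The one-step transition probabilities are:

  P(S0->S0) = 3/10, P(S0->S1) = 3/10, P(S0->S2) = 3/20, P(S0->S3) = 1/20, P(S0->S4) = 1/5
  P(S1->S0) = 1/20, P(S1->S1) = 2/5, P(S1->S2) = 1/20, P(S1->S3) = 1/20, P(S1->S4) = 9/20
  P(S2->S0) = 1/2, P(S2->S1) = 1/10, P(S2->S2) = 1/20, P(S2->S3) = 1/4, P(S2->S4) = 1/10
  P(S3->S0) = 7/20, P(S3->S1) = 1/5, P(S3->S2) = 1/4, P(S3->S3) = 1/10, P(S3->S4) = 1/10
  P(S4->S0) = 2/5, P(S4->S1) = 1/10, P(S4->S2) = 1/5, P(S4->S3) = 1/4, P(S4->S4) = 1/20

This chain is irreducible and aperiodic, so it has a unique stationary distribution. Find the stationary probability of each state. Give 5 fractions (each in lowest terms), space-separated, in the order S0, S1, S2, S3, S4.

Answer: 26353/90078 10997/45039 12137/90078 5587/45039 3070/15013

Derivation:
The stationary distribution satisfies pi = pi * P, i.e.:
  pi_S0 = 3/10*pi_S0 + 1/20*pi_S1 + 1/2*pi_S2 + 7/20*pi_S3 + 2/5*pi_S4
  pi_S1 = 3/10*pi_S0 + 2/5*pi_S1 + 1/10*pi_S2 + 1/5*pi_S3 + 1/10*pi_S4
  pi_S2 = 3/20*pi_S0 + 1/20*pi_S1 + 1/20*pi_S2 + 1/4*pi_S3 + 1/5*pi_S4
  pi_S3 = 1/20*pi_S0 + 1/20*pi_S1 + 1/4*pi_S2 + 1/10*pi_S3 + 1/4*pi_S4
  pi_S4 = 1/5*pi_S0 + 9/20*pi_S1 + 1/10*pi_S2 + 1/10*pi_S3 + 1/20*pi_S4
with normalization: pi_S0 + pi_S1 + pi_S2 + pi_S3 + pi_S4 = 1.

Using the first 4 balance equations plus normalization, the linear system A*pi = b is:
  [-7/10, 1/20, 1/2, 7/20, 2/5] . pi = 0
  [3/10, -3/5, 1/10, 1/5, 1/10] . pi = 0
  [3/20, 1/20, -19/20, 1/4, 1/5] . pi = 0
  [1/20, 1/20, 1/4, -9/10, 1/4] . pi = 0
  [1, 1, 1, 1, 1] . pi = 1

Solving yields:
  pi_S0 = 26353/90078
  pi_S1 = 10997/45039
  pi_S2 = 12137/90078
  pi_S3 = 5587/45039
  pi_S4 = 3070/15013

Verification (pi * P):
  26353/90078*3/10 + 10997/45039*1/20 + 12137/90078*1/2 + 5587/45039*7/20 + 3070/15013*2/5 = 26353/90078 = pi_S0  (ok)
  26353/90078*3/10 + 10997/45039*2/5 + 12137/90078*1/10 + 5587/45039*1/5 + 3070/15013*1/10 = 10997/45039 = pi_S1  (ok)
  26353/90078*3/20 + 10997/45039*1/20 + 12137/90078*1/20 + 5587/45039*1/4 + 3070/15013*1/5 = 12137/90078 = pi_S2  (ok)
  26353/90078*1/20 + 10997/45039*1/20 + 12137/90078*1/4 + 5587/45039*1/10 + 3070/15013*1/4 = 5587/45039 = pi_S3  (ok)
  26353/90078*1/5 + 10997/45039*9/20 + 12137/90078*1/10 + 5587/45039*1/10 + 3070/15013*1/20 = 3070/15013 = pi_S4  (ok)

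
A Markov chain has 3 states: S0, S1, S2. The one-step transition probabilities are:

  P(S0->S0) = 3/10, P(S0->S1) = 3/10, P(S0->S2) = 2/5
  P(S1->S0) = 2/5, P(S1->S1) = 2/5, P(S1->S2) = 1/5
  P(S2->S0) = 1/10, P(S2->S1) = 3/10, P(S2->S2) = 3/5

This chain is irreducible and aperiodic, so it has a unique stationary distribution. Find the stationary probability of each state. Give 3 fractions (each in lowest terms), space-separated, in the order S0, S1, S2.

The stationary distribution satisfies pi = pi * P, i.e.:
  pi_S0 = 3/10*pi_S0 + 2/5*pi_S1 + 1/10*pi_S2
  pi_S1 = 3/10*pi_S0 + 2/5*pi_S1 + 3/10*pi_S2
  pi_S2 = 2/5*pi_S0 + 1/5*pi_S1 + 3/5*pi_S2
with normalization: pi_S0 + pi_S1 + pi_S2 = 1.

Using the first 2 balance equations plus normalization, the linear system A*pi = b is:
  [-7/10, 2/5, 1/10] . pi = 0
  [3/10, -3/5, 3/10] . pi = 0
  [1, 1, 1] . pi = 1

Solving yields:
  pi_S0 = 1/4
  pi_S1 = 1/3
  pi_S2 = 5/12

Verification (pi * P):
  1/4*3/10 + 1/3*2/5 + 5/12*1/10 = 1/4 = pi_S0  (ok)
  1/4*3/10 + 1/3*2/5 + 5/12*3/10 = 1/3 = pi_S1  (ok)
  1/4*2/5 + 1/3*1/5 + 5/12*3/5 = 5/12 = pi_S2  (ok)

Answer: 1/4 1/3 5/12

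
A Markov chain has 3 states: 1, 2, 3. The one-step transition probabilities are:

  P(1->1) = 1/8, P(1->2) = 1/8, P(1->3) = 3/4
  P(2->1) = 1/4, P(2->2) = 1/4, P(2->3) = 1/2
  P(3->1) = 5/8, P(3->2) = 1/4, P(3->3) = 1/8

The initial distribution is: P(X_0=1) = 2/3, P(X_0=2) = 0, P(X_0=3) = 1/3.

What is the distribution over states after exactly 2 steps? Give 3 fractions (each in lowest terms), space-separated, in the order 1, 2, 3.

Answer: 5/12 41/192 71/192

Derivation:
Propagating the distribution step by step (d_{t+1} = d_t * P):
d_0 = (1=2/3, 2=0, 3=1/3)
  d_1[1] = 2/3*1/8 + 0*1/4 + 1/3*5/8 = 7/24
  d_1[2] = 2/3*1/8 + 0*1/4 + 1/3*1/4 = 1/6
  d_1[3] = 2/3*3/4 + 0*1/2 + 1/3*1/8 = 13/24
d_1 = (1=7/24, 2=1/6, 3=13/24)
  d_2[1] = 7/24*1/8 + 1/6*1/4 + 13/24*5/8 = 5/12
  d_2[2] = 7/24*1/8 + 1/6*1/4 + 13/24*1/4 = 41/192
  d_2[3] = 7/24*3/4 + 1/6*1/2 + 13/24*1/8 = 71/192
d_2 = (1=5/12, 2=41/192, 3=71/192)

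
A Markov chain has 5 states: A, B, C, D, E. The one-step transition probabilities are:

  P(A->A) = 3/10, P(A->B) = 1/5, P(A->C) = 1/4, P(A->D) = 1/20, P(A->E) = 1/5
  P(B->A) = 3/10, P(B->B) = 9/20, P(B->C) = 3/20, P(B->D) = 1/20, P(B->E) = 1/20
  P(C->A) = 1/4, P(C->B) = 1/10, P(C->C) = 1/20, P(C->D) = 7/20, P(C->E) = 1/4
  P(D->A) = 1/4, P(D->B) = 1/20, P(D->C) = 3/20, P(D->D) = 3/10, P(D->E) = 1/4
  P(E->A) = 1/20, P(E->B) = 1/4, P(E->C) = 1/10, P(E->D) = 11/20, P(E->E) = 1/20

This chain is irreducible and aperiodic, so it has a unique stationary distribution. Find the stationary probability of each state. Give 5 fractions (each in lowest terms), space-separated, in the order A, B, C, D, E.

Answer: 29575/123307 25930/123307 18588/123307 29079/123307 20135/123307

Derivation:
The stationary distribution satisfies pi = pi * P, i.e.:
  pi_A = 3/10*pi_A + 3/10*pi_B + 1/4*pi_C + 1/4*pi_D + 1/20*pi_E
  pi_B = 1/5*pi_A + 9/20*pi_B + 1/10*pi_C + 1/20*pi_D + 1/4*pi_E
  pi_C = 1/4*pi_A + 3/20*pi_B + 1/20*pi_C + 3/20*pi_D + 1/10*pi_E
  pi_D = 1/20*pi_A + 1/20*pi_B + 7/20*pi_C + 3/10*pi_D + 11/20*pi_E
  pi_E = 1/5*pi_A + 1/20*pi_B + 1/4*pi_C + 1/4*pi_D + 1/20*pi_E
with normalization: pi_A + pi_B + pi_C + pi_D + pi_E = 1.

Using the first 4 balance equations plus normalization, the linear system A*pi = b is:
  [-7/10, 3/10, 1/4, 1/4, 1/20] . pi = 0
  [1/5, -11/20, 1/10, 1/20, 1/4] . pi = 0
  [1/4, 3/20, -19/20, 3/20, 1/10] . pi = 0
  [1/20, 1/20, 7/20, -7/10, 11/20] . pi = 0
  [1, 1, 1, 1, 1] . pi = 1

Solving yields:
  pi_A = 29575/123307
  pi_B = 25930/123307
  pi_C = 18588/123307
  pi_D = 29079/123307
  pi_E = 20135/123307

Verification (pi * P):
  29575/123307*3/10 + 25930/123307*3/10 + 18588/123307*1/4 + 29079/123307*1/4 + 20135/123307*1/20 = 29575/123307 = pi_A  (ok)
  29575/123307*1/5 + 25930/123307*9/20 + 18588/123307*1/10 + 29079/123307*1/20 + 20135/123307*1/4 = 25930/123307 = pi_B  (ok)
  29575/123307*1/4 + 25930/123307*3/20 + 18588/123307*1/20 + 29079/123307*3/20 + 20135/123307*1/10 = 18588/123307 = pi_C  (ok)
  29575/123307*1/20 + 25930/123307*1/20 + 18588/123307*7/20 + 29079/123307*3/10 + 20135/123307*11/20 = 29079/123307 = pi_D  (ok)
  29575/123307*1/5 + 25930/123307*1/20 + 18588/123307*1/4 + 29079/123307*1/4 + 20135/123307*1/20 = 20135/123307 = pi_E  (ok)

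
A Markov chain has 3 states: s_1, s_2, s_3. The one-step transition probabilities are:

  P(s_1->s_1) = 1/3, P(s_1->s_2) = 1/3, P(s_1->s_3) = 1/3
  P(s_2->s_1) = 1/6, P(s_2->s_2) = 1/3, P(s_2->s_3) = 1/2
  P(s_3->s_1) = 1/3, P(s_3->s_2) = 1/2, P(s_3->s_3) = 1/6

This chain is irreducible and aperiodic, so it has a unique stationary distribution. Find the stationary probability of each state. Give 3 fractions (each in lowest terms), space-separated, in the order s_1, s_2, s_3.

The stationary distribution satisfies pi = pi * P, i.e.:
  pi_s_1 = 1/3*pi_s_1 + 1/6*pi_s_2 + 1/3*pi_s_3
  pi_s_2 = 1/3*pi_s_1 + 1/3*pi_s_2 + 1/2*pi_s_3
  pi_s_3 = 1/3*pi_s_1 + 1/2*pi_s_2 + 1/6*pi_s_3
with normalization: pi_s_1 + pi_s_2 + pi_s_3 = 1.

Using the first 2 balance equations plus normalization, the linear system A*pi = b is:
  [-2/3, 1/6, 1/3] . pi = 0
  [1/3, -2/3, 1/2] . pi = 0
  [1, 1, 1] . pi = 1

Solving yields:
  pi_s_1 = 11/41
  pi_s_2 = 16/41
  pi_s_3 = 14/41

Verification (pi * P):
  11/41*1/3 + 16/41*1/6 + 14/41*1/3 = 11/41 = pi_s_1  (ok)
  11/41*1/3 + 16/41*1/3 + 14/41*1/2 = 16/41 = pi_s_2  (ok)
  11/41*1/3 + 16/41*1/2 + 14/41*1/6 = 14/41 = pi_s_3  (ok)

Answer: 11/41 16/41 14/41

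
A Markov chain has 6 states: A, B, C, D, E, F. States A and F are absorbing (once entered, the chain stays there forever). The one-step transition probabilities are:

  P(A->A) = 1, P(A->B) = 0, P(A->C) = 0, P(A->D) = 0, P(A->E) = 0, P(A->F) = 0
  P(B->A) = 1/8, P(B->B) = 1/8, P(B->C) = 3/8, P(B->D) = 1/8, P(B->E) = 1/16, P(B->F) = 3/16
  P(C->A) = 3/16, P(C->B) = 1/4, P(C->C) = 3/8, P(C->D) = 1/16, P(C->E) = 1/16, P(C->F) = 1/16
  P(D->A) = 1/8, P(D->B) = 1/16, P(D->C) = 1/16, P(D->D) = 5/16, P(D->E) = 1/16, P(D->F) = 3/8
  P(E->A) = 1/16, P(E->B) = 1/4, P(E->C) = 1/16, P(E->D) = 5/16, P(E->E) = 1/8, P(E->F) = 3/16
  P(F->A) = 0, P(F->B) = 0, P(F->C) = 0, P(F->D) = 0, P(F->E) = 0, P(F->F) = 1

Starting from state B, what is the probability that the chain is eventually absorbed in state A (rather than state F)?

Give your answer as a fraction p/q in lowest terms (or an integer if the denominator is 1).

Let a_i = P(absorbed in A | start in state i).
Boundary conditions: a_A = 1, a_F = 0.
For each transient state i, a_i = sum_j P(i->j) * a_j:
  a_B = 1/8*a_A + 1/8*a_B + 3/8*a_C + 1/8*a_D + 1/16*a_E + 3/16*a_F
  a_C = 3/16*a_A + 1/4*a_B + 3/8*a_C + 1/16*a_D + 1/16*a_E + 1/16*a_F
  a_D = 1/8*a_A + 1/16*a_B + 1/16*a_C + 5/16*a_D + 1/16*a_E + 3/8*a_F
  a_E = 1/16*a_A + 1/4*a_B + 1/16*a_C + 5/16*a_D + 1/8*a_E + 3/16*a_F

Substituting a_A = 1 and a_F = 0, rearrange to (I - Q) a = r where r[i] = P(i -> A):
  [7/8, -3/8, -1/8, -1/16] . (a_B, a_C, a_D, a_E) = 1/8
  [-1/4, 5/8, -1/16, -1/16] . (a_B, a_C, a_D, a_E) = 3/16
  [-1/16, -1/16, 11/16, -1/16] . (a_B, a_C, a_D, a_E) = 1/8
  [-1/4, -1/16, -5/16, 7/8] . (a_B, a_C, a_D, a_E) = 1/16

Solving yields:
  a_B = 6827/15411
  a_C = 2784/5137
  a_D = 1555/5137
  a_E = 5314/15411

Starting state is B, so the absorption probability is a_B = 6827/15411.

Answer: 6827/15411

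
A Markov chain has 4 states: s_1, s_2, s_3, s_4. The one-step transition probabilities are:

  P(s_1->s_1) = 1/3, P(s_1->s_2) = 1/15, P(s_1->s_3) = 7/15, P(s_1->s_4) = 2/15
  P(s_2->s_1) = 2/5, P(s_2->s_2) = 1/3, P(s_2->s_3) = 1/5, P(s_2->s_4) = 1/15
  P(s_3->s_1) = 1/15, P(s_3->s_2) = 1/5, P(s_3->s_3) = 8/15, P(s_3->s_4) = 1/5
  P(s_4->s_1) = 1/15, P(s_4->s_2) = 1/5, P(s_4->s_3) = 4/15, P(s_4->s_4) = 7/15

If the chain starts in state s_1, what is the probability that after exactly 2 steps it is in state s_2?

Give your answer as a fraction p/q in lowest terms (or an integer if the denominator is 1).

Answer: 37/225

Derivation:
Computing P^2 by repeated multiplication:
P^1 =
  s_1: [1/3, 1/15, 7/15, 2/15]
  s_2: [2/5, 1/3, 1/5, 1/15]
  s_3: [1/15, 1/5, 8/15, 1/5]
  s_4: [1/15, 1/5, 4/15, 7/15]
P^2 =
  s_1: [8/45, 37/225, 34/75, 46/225]
  s_2: [64/225, 43/225, 17/45, 11/75]
  s_3: [34/225, 49/225, 92/225, 2/9]
  s_4: [34/225, 49/225, 76/225, 22/75]

(P^2)[s_1 -> s_2] = 37/225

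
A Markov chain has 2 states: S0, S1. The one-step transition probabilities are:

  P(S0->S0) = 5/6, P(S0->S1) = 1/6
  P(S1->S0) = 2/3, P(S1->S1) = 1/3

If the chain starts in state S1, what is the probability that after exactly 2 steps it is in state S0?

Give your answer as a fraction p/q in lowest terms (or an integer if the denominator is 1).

Answer: 7/9

Derivation:
Computing P^2 by repeated multiplication:
P^1 =
  S0: [5/6, 1/6]
  S1: [2/3, 1/3]
P^2 =
  S0: [29/36, 7/36]
  S1: [7/9, 2/9]

(P^2)[S1 -> S0] = 7/9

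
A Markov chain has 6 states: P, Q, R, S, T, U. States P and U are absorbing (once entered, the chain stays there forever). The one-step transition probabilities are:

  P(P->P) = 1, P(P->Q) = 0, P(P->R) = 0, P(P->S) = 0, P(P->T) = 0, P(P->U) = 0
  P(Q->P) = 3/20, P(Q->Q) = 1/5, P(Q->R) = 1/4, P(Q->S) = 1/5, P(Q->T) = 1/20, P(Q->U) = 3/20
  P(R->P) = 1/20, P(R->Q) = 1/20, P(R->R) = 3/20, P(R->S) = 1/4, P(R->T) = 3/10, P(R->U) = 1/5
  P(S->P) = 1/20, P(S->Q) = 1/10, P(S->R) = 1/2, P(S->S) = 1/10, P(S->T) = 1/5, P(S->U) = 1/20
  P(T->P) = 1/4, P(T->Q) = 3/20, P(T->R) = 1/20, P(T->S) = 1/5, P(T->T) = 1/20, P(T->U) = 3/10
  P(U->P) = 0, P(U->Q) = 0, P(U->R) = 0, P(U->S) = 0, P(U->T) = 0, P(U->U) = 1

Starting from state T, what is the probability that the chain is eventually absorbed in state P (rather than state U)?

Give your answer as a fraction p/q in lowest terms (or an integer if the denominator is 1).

Answer: 911/2112

Derivation:
Let a_i = P(absorbed in P | start in state i).
Boundary conditions: a_P = 1, a_U = 0.
For each transient state i, a_i = sum_j P(i->j) * a_j:
  a_Q = 3/20*a_P + 1/5*a_Q + 1/4*a_R + 1/5*a_S + 1/20*a_T + 3/20*a_U
  a_R = 1/20*a_P + 1/20*a_Q + 3/20*a_R + 1/4*a_S + 3/10*a_T + 1/5*a_U
  a_S = 1/20*a_P + 1/10*a_Q + 1/2*a_R + 1/10*a_S + 1/5*a_T + 1/20*a_U
  a_T = 1/4*a_P + 3/20*a_Q + 1/20*a_R + 1/5*a_S + 1/20*a_T + 3/10*a_U

Substituting a_P = 1 and a_U = 0, rearrange to (I - Q) a = r where r[i] = P(i -> P):
  [4/5, -1/4, -1/5, -1/20] . (a_Q, a_R, a_S, a_T) = 3/20
  [-1/20, 17/20, -1/4, -3/10] . (a_Q, a_R, a_S, a_T) = 1/20
  [-1/10, -1/2, 9/10, -1/5] . (a_Q, a_R, a_S, a_T) = 1/20
  [-3/20, -1/20, -1/5, 19/20] . (a_Q, a_R, a_S, a_T) = 1/4

Solving yields:
  a_Q = 137/324
  a_R = 20059/57024
  a_S = 22457/57024
  a_T = 911/2112

Starting state is T, so the absorption probability is a_T = 911/2112.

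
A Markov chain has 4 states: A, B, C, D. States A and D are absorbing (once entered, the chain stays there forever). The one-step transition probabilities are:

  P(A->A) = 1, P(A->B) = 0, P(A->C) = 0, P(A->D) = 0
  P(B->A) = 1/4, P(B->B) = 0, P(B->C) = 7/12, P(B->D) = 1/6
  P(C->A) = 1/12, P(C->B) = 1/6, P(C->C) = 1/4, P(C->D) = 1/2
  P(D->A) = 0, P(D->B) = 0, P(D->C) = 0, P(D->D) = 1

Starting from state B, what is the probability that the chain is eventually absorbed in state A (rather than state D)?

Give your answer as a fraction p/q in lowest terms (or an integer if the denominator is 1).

Let a_i = P(absorbed in A | start in state i).
Boundary conditions: a_A = 1, a_D = 0.
For each transient state i, a_i = sum_j P(i->j) * a_j:
  a_B = 1/4*a_A + 0*a_B + 7/12*a_C + 1/6*a_D
  a_C = 1/12*a_A + 1/6*a_B + 1/4*a_C + 1/2*a_D

Substituting a_A = 1 and a_D = 0, rearrange to (I - Q) a = r where r[i] = P(i -> A):
  [1, -7/12] . (a_B, a_C) = 1/4
  [-1/6, 3/4] . (a_B, a_C) = 1/12

Solving yields:
  a_B = 17/47
  a_C = 9/47

Starting state is B, so the absorption probability is a_B = 17/47.

Answer: 17/47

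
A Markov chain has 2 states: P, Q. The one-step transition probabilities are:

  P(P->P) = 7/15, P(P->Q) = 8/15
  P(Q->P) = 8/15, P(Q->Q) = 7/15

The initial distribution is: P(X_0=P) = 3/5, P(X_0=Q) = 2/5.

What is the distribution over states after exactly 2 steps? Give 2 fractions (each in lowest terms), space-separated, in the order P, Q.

Propagating the distribution step by step (d_{t+1} = d_t * P):
d_0 = (P=3/5, Q=2/5)
  d_1[P] = 3/5*7/15 + 2/5*8/15 = 37/75
  d_1[Q] = 3/5*8/15 + 2/5*7/15 = 38/75
d_1 = (P=37/75, Q=38/75)
  d_2[P] = 37/75*7/15 + 38/75*8/15 = 563/1125
  d_2[Q] = 37/75*8/15 + 38/75*7/15 = 562/1125
d_2 = (P=563/1125, Q=562/1125)

Answer: 563/1125 562/1125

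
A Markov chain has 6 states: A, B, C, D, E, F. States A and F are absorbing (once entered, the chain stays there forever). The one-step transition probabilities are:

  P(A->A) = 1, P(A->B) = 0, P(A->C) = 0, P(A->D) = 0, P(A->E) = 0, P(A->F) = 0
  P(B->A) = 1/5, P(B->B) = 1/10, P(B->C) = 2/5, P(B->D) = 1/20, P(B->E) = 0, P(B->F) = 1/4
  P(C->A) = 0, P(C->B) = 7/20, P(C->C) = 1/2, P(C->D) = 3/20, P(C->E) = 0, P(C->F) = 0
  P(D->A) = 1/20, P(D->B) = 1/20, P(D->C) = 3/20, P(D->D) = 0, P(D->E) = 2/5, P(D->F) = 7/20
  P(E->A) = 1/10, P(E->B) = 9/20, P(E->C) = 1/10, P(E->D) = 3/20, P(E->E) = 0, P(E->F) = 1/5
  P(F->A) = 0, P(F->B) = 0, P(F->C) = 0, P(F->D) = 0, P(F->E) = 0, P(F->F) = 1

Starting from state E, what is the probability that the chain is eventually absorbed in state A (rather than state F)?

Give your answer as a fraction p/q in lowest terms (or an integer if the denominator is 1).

Let a_i = P(absorbed in A | start in state i).
Boundary conditions: a_A = 1, a_F = 0.
For each transient state i, a_i = sum_j P(i->j) * a_j:
  a_B = 1/5*a_A + 1/10*a_B + 2/5*a_C + 1/20*a_D + 0*a_E + 1/4*a_F
  a_C = 0*a_A + 7/20*a_B + 1/2*a_C + 3/20*a_D + 0*a_E + 0*a_F
  a_D = 1/20*a_A + 1/20*a_B + 3/20*a_C + 0*a_D + 2/5*a_E + 7/20*a_F
  a_E = 1/10*a_A + 9/20*a_B + 1/10*a_C + 3/20*a_D + 0*a_E + 1/5*a_F

Substituting a_A = 1 and a_F = 0, rearrange to (I - Q) a = r where r[i] = P(i -> A):
  [9/10, -2/5, -1/20, 0] . (a_B, a_C, a_D, a_E) = 1/5
  [-7/20, 1/2, -3/20, 0] . (a_B, a_C, a_D, a_E) = 0
  [-1/20, -3/20, 1, -2/5] . (a_B, a_C, a_D, a_E) = 1/20
  [-9/20, -1/10, -3/20, 1] . (a_B, a_C, a_D, a_E) = 1/10

Solving yields:
  a_B = 3838/9715
  a_C = 3457/9715
  a_D = 2568/9715
  a_E = 6859/19430

Starting state is E, so the absorption probability is a_E = 6859/19430.

Answer: 6859/19430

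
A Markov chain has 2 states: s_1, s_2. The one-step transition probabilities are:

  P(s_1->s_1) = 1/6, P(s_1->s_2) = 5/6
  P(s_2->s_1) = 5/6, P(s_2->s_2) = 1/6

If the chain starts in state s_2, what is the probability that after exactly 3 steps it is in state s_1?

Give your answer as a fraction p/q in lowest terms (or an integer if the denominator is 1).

Answer: 35/54

Derivation:
Computing P^3 by repeated multiplication:
P^1 =
  s_1: [1/6, 5/6]
  s_2: [5/6, 1/6]
P^2 =
  s_1: [13/18, 5/18]
  s_2: [5/18, 13/18]
P^3 =
  s_1: [19/54, 35/54]
  s_2: [35/54, 19/54]

(P^3)[s_2 -> s_1] = 35/54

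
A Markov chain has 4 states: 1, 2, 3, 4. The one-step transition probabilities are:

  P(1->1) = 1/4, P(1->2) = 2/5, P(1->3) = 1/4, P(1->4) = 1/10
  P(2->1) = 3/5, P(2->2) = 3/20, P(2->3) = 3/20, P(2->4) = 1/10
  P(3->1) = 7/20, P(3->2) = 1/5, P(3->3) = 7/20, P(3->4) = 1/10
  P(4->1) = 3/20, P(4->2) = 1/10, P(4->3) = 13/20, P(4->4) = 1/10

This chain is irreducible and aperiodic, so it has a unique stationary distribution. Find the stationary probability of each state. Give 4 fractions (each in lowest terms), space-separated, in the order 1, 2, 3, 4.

Answer: 394/1105 55/221 651/2210 1/10

Derivation:
The stationary distribution satisfies pi = pi * P, i.e.:
  pi_1 = 1/4*pi_1 + 3/5*pi_2 + 7/20*pi_3 + 3/20*pi_4
  pi_2 = 2/5*pi_1 + 3/20*pi_2 + 1/5*pi_3 + 1/10*pi_4
  pi_3 = 1/4*pi_1 + 3/20*pi_2 + 7/20*pi_3 + 13/20*pi_4
  pi_4 = 1/10*pi_1 + 1/10*pi_2 + 1/10*pi_3 + 1/10*pi_4
with normalization: pi_1 + pi_2 + pi_3 + pi_4 = 1.

Using the first 3 balance equations plus normalization, the linear system A*pi = b is:
  [-3/4, 3/5, 7/20, 3/20] . pi = 0
  [2/5, -17/20, 1/5, 1/10] . pi = 0
  [1/4, 3/20, -13/20, 13/20] . pi = 0
  [1, 1, 1, 1] . pi = 1

Solving yields:
  pi_1 = 394/1105
  pi_2 = 55/221
  pi_3 = 651/2210
  pi_4 = 1/10

Verification (pi * P):
  394/1105*1/4 + 55/221*3/5 + 651/2210*7/20 + 1/10*3/20 = 394/1105 = pi_1  (ok)
  394/1105*2/5 + 55/221*3/20 + 651/2210*1/5 + 1/10*1/10 = 55/221 = pi_2  (ok)
  394/1105*1/4 + 55/221*3/20 + 651/2210*7/20 + 1/10*13/20 = 651/2210 = pi_3  (ok)
  394/1105*1/10 + 55/221*1/10 + 651/2210*1/10 + 1/10*1/10 = 1/10 = pi_4  (ok)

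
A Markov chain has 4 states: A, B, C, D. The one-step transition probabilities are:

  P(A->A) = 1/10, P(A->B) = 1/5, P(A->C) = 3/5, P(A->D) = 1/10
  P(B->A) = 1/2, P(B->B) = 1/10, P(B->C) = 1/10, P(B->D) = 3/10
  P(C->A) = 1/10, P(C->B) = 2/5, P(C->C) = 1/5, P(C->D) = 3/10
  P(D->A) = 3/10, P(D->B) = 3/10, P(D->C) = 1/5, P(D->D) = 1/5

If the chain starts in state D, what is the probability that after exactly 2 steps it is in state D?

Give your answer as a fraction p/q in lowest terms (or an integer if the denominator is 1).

Answer: 11/50

Derivation:
Computing P^2 by repeated multiplication:
P^1 =
  A: [1/10, 1/5, 3/5, 1/10]
  B: [1/2, 1/10, 1/10, 3/10]
  C: [1/10, 2/5, 1/5, 3/10]
  D: [3/10, 3/10, 1/5, 1/5]
P^2 =
  A: [1/5, 31/100, 11/50, 27/100]
  B: [1/5, 6/25, 39/100, 17/100]
  C: [8/25, 23/100, 1/5, 1/4]
  D: [13/50, 23/100, 29/100, 11/50]

(P^2)[D -> D] = 11/50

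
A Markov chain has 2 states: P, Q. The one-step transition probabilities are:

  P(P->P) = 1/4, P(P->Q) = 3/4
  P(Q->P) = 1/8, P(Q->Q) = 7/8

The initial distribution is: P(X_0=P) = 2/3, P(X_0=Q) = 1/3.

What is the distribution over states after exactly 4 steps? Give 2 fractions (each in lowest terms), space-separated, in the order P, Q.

Answer: 1757/12288 10531/12288

Derivation:
Propagating the distribution step by step (d_{t+1} = d_t * P):
d_0 = (P=2/3, Q=1/3)
  d_1[P] = 2/3*1/4 + 1/3*1/8 = 5/24
  d_1[Q] = 2/3*3/4 + 1/3*7/8 = 19/24
d_1 = (P=5/24, Q=19/24)
  d_2[P] = 5/24*1/4 + 19/24*1/8 = 29/192
  d_2[Q] = 5/24*3/4 + 19/24*7/8 = 163/192
d_2 = (P=29/192, Q=163/192)
  d_3[P] = 29/192*1/4 + 163/192*1/8 = 221/1536
  d_3[Q] = 29/192*3/4 + 163/192*7/8 = 1315/1536
d_3 = (P=221/1536, Q=1315/1536)
  d_4[P] = 221/1536*1/4 + 1315/1536*1/8 = 1757/12288
  d_4[Q] = 221/1536*3/4 + 1315/1536*7/8 = 10531/12288
d_4 = (P=1757/12288, Q=10531/12288)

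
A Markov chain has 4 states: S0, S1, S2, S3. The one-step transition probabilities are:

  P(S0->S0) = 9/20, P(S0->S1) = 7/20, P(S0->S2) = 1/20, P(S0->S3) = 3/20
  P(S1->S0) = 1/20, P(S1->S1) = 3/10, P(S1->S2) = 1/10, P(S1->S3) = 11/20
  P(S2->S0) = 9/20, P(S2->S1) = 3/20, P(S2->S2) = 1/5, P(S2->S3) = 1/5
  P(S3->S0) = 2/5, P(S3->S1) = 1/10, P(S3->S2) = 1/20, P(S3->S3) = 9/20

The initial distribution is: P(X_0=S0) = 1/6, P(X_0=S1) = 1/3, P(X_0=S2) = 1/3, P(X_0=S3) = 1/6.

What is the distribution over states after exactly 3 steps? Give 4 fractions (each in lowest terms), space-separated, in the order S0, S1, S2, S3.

Answer: 8191/24000 11287/48000 1757/24000 16817/48000

Derivation:
Propagating the distribution step by step (d_{t+1} = d_t * P):
d_0 = (S0=1/6, S1=1/3, S2=1/3, S3=1/6)
  d_1[S0] = 1/6*9/20 + 1/3*1/20 + 1/3*9/20 + 1/6*2/5 = 37/120
  d_1[S1] = 1/6*7/20 + 1/3*3/10 + 1/3*3/20 + 1/6*1/10 = 9/40
  d_1[S2] = 1/6*1/20 + 1/3*1/10 + 1/3*1/5 + 1/6*1/20 = 7/60
  d_1[S3] = 1/6*3/20 + 1/3*11/20 + 1/3*1/5 + 1/6*9/20 = 7/20
d_1 = (S0=37/120, S1=9/40, S2=7/60, S3=7/20)
  d_2[S0] = 37/120*9/20 + 9/40*1/20 + 7/60*9/20 + 7/20*2/5 = 137/400
  d_2[S1] = 37/120*7/20 + 9/40*3/10 + 7/60*3/20 + 7/20*1/10 = 547/2400
  d_2[S2] = 37/120*1/20 + 9/40*1/10 + 7/60*1/5 + 7/20*1/20 = 63/800
  d_2[S3] = 37/120*3/20 + 9/40*11/20 + 7/60*1/5 + 7/20*9/20 = 421/1200
d_2 = (S0=137/400, S1=547/2400, S2=63/800, S3=421/1200)
  d_3[S0] = 137/400*9/20 + 547/2400*1/20 + 63/800*9/20 + 421/1200*2/5 = 8191/24000
  d_3[S1] = 137/400*7/20 + 547/2400*3/10 + 63/800*3/20 + 421/1200*1/10 = 11287/48000
  d_3[S2] = 137/400*1/20 + 547/2400*1/10 + 63/800*1/5 + 421/1200*1/20 = 1757/24000
  d_3[S3] = 137/400*3/20 + 547/2400*11/20 + 63/800*1/5 + 421/1200*9/20 = 16817/48000
d_3 = (S0=8191/24000, S1=11287/48000, S2=1757/24000, S3=16817/48000)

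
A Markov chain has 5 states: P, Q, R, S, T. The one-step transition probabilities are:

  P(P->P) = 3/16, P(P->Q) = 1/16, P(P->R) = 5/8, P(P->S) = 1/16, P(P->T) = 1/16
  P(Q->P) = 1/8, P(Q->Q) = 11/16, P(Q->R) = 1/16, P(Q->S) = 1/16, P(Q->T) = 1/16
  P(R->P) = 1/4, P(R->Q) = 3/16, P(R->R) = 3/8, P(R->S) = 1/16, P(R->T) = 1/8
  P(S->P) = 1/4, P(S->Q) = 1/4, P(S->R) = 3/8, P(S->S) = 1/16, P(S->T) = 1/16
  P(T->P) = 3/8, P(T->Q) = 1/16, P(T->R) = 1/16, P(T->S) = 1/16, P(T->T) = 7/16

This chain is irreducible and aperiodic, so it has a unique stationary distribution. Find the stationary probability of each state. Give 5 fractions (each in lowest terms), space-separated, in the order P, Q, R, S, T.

Answer: 1237/5736 6803/22944 1131/3824 1/16 991/7648

Derivation:
The stationary distribution satisfies pi = pi * P, i.e.:
  pi_P = 3/16*pi_P + 1/8*pi_Q + 1/4*pi_R + 1/4*pi_S + 3/8*pi_T
  pi_Q = 1/16*pi_P + 11/16*pi_Q + 3/16*pi_R + 1/4*pi_S + 1/16*pi_T
  pi_R = 5/8*pi_P + 1/16*pi_Q + 3/8*pi_R + 3/8*pi_S + 1/16*pi_T
  pi_S = 1/16*pi_P + 1/16*pi_Q + 1/16*pi_R + 1/16*pi_S + 1/16*pi_T
  pi_T = 1/16*pi_P + 1/16*pi_Q + 1/8*pi_R + 1/16*pi_S + 7/16*pi_T
with normalization: pi_P + pi_Q + pi_R + pi_S + pi_T = 1.

Using the first 4 balance equations plus normalization, the linear system A*pi = b is:
  [-13/16, 1/8, 1/4, 1/4, 3/8] . pi = 0
  [1/16, -5/16, 3/16, 1/4, 1/16] . pi = 0
  [5/8, 1/16, -5/8, 3/8, 1/16] . pi = 0
  [1/16, 1/16, 1/16, -15/16, 1/16] . pi = 0
  [1, 1, 1, 1, 1] . pi = 1

Solving yields:
  pi_P = 1237/5736
  pi_Q = 6803/22944
  pi_R = 1131/3824
  pi_S = 1/16
  pi_T = 991/7648

Verification (pi * P):
  1237/5736*3/16 + 6803/22944*1/8 + 1131/3824*1/4 + 1/16*1/4 + 991/7648*3/8 = 1237/5736 = pi_P  (ok)
  1237/5736*1/16 + 6803/22944*11/16 + 1131/3824*3/16 + 1/16*1/4 + 991/7648*1/16 = 6803/22944 = pi_Q  (ok)
  1237/5736*5/8 + 6803/22944*1/16 + 1131/3824*3/8 + 1/16*3/8 + 991/7648*1/16 = 1131/3824 = pi_R  (ok)
  1237/5736*1/16 + 6803/22944*1/16 + 1131/3824*1/16 + 1/16*1/16 + 991/7648*1/16 = 1/16 = pi_S  (ok)
  1237/5736*1/16 + 6803/22944*1/16 + 1131/3824*1/8 + 1/16*1/16 + 991/7648*7/16 = 991/7648 = pi_T  (ok)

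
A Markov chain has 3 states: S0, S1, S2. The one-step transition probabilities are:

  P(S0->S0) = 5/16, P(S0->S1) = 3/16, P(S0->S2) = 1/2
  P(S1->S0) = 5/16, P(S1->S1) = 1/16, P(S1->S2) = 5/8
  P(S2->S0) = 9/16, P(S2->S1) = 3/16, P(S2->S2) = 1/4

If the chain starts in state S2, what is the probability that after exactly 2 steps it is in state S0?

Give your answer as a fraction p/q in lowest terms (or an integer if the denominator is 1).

Computing P^2 by repeated multiplication:
P^1 =
  S0: [5/16, 3/16, 1/2]
  S1: [5/16, 1/16, 5/8]
  S2: [9/16, 3/16, 1/4]
P^2 =
  S0: [7/16, 21/128, 51/128]
  S1: [15/32, 23/128, 45/128]
  S2: [3/8, 21/128, 59/128]

(P^2)[S2 -> S0] = 3/8

Answer: 3/8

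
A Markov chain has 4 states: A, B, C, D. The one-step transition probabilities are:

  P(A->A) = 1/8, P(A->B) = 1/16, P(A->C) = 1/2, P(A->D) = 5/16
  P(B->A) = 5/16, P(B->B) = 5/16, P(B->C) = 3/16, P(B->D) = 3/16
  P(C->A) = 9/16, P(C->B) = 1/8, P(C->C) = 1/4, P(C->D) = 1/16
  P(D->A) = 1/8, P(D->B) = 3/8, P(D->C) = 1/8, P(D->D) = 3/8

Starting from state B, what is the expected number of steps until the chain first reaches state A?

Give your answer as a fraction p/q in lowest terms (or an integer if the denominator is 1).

Answer: 193/62

Derivation:
Let h_i = expected steps to first reach A from state i.
Boundary: h_A = 0.
First-step equations for the other states:
  h_B = 1 + 5/16*h_A + 5/16*h_B + 3/16*h_C + 3/16*h_D
  h_C = 1 + 9/16*h_A + 1/8*h_B + 1/4*h_C + 1/16*h_D
  h_D = 1 + 1/8*h_A + 3/8*h_B + 1/8*h_C + 3/8*h_D

Substituting h_A = 0 and rearranging gives the linear system (I - Q) h = 1:
  [11/16, -3/16, -3/16] . (h_B, h_C, h_D) = 1
  [-1/8, 3/4, -1/16] . (h_B, h_C, h_D) = 1
  [-3/8, -1/8, 5/8] . (h_B, h_C, h_D) = 1

Solving yields:
  h_B = 193/62
  h_C = 135/62
  h_D = 121/31

Starting state is B, so the expected hitting time is h_B = 193/62.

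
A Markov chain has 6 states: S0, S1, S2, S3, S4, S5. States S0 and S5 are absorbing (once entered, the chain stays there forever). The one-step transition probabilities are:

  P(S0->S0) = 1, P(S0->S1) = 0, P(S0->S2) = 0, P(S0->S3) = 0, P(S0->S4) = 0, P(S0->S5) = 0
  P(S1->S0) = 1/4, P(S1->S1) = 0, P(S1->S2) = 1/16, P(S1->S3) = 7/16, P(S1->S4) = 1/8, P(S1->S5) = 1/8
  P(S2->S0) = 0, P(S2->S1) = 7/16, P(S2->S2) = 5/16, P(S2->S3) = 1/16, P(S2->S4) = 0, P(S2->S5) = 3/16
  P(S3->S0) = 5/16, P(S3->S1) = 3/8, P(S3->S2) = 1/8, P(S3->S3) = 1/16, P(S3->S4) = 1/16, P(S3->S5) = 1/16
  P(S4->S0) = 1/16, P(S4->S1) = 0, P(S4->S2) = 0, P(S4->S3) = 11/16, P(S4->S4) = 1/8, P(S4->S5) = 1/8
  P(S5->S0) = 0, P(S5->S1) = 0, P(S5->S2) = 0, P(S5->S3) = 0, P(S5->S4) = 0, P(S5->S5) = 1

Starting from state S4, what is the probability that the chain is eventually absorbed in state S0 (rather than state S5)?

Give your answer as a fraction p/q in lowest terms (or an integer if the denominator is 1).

Answer: 14752/23499

Derivation:
Let a_i = P(absorbed in S0 | start in state i).
Boundary conditions: a_S0 = 1, a_S5 = 0.
For each transient state i, a_i = sum_j P(i->j) * a_j:
  a_S1 = 1/4*a_S0 + 0*a_S1 + 1/16*a_S2 + 7/16*a_S3 + 1/8*a_S4 + 1/8*a_S5
  a_S2 = 0*a_S0 + 7/16*a_S1 + 5/16*a_S2 + 1/16*a_S3 + 0*a_S4 + 3/16*a_S5
  a_S3 = 5/16*a_S0 + 3/8*a_S1 + 1/8*a_S2 + 1/16*a_S3 + 1/16*a_S4 + 1/16*a_S5
  a_S4 = 1/16*a_S0 + 0*a_S1 + 0*a_S2 + 11/16*a_S3 + 1/8*a_S4 + 1/8*a_S5

Substituting a_S0 = 1 and a_S5 = 0, rearrange to (I - Q) a = r where r[i] = P(i -> S0):
  [1, -1/16, -7/16, -1/8] . (a_S1, a_S2, a_S3, a_S4) = 1/4
  [-7/16, 11/16, -1/16, 0] . (a_S1, a_S2, a_S3, a_S4) = 0
  [-3/8, -1/8, 15/16, -1/16] . (a_S1, a_S2, a_S3, a_S4) = 5/16
  [0, 0, -11/16, 7/8] . (a_S1, a_S2, a_S3, a_S4) = 1/16

Solving yields:
  a_S1 = 15718/23499
  a_S2 = 1645/3357
  a_S3 = 2377/3357
  a_S4 = 14752/23499

Starting state is S4, so the absorption probability is a_S4 = 14752/23499.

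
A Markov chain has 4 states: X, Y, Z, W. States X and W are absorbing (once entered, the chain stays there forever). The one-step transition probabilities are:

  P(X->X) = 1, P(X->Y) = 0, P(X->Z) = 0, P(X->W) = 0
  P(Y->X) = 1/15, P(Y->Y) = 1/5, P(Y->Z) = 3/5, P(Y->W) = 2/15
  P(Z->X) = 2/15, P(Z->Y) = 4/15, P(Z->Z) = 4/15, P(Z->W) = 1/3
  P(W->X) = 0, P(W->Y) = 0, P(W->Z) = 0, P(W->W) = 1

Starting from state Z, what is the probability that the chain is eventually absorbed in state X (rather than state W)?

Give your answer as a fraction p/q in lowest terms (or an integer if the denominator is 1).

Answer: 7/24

Derivation:
Let a_i = P(absorbed in X | start in state i).
Boundary conditions: a_X = 1, a_W = 0.
For each transient state i, a_i = sum_j P(i->j) * a_j:
  a_Y = 1/15*a_X + 1/5*a_Y + 3/5*a_Z + 2/15*a_W
  a_Z = 2/15*a_X + 4/15*a_Y + 4/15*a_Z + 1/3*a_W

Substituting a_X = 1 and a_W = 0, rearrange to (I - Q) a = r where r[i] = P(i -> X):
  [4/5, -3/5] . (a_Y, a_Z) = 1/15
  [-4/15, 11/15] . (a_Y, a_Z) = 2/15

Solving yields:
  a_Y = 29/96
  a_Z = 7/24

Starting state is Z, so the absorption probability is a_Z = 7/24.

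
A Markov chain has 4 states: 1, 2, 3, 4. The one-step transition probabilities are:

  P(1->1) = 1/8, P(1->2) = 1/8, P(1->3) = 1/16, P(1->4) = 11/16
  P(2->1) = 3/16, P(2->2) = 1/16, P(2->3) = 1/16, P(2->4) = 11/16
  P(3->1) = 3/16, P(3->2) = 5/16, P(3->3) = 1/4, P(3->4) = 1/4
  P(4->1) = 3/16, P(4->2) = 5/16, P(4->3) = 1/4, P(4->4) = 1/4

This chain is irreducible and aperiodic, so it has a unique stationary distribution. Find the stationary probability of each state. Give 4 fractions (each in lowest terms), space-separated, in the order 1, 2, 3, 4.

The stationary distribution satisfies pi = pi * P, i.e.:
  pi_1 = 1/8*pi_1 + 3/16*pi_2 + 3/16*pi_3 + 3/16*pi_4
  pi_2 = 1/8*pi_1 + 1/16*pi_2 + 5/16*pi_3 + 5/16*pi_4
  pi_3 = 1/16*pi_1 + 1/16*pi_2 + 1/4*pi_3 + 1/4*pi_4
  pi_4 = 11/16*pi_1 + 11/16*pi_2 + 1/4*pi_3 + 1/4*pi_4
with normalization: pi_1 + pi_2 + pi_3 + pi_4 = 1.

Using the first 3 balance equations plus normalization, the linear system A*pi = b is:
  [-7/8, 3/16, 3/16, 3/16] . pi = 0
  [1/8, -15/16, 5/16, 5/16] . pi = 0
  [1/16, 1/16, -3/4, 1/4] . pi = 0
  [1, 1, 1, 1] . pi = 1

Solving yields:
  pi_1 = 3/17
  pi_2 = 19/85
  pi_3 = 7/40
  pi_4 = 17/40

Verification (pi * P):
  3/17*1/8 + 19/85*3/16 + 7/40*3/16 + 17/40*3/16 = 3/17 = pi_1  (ok)
  3/17*1/8 + 19/85*1/16 + 7/40*5/16 + 17/40*5/16 = 19/85 = pi_2  (ok)
  3/17*1/16 + 19/85*1/16 + 7/40*1/4 + 17/40*1/4 = 7/40 = pi_3  (ok)
  3/17*11/16 + 19/85*11/16 + 7/40*1/4 + 17/40*1/4 = 17/40 = pi_4  (ok)

Answer: 3/17 19/85 7/40 17/40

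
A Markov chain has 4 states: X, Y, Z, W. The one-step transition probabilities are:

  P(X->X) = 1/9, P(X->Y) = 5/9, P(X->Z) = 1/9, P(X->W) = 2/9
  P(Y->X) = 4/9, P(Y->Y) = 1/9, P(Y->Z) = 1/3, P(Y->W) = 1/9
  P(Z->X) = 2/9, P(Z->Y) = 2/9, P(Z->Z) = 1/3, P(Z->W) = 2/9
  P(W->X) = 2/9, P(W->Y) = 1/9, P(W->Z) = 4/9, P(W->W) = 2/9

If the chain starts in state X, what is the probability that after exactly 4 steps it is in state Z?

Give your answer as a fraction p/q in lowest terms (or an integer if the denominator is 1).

Computing P^4 by repeated multiplication:
P^1 =
  X: [1/9, 5/9, 1/9, 2/9]
  Y: [4/9, 1/9, 1/3, 1/9]
  Z: [2/9, 2/9, 1/3, 2/9]
  W: [2/9, 1/9, 4/9, 2/9]
P^2 =
  X: [1/3, 14/81, 1/3, 13/81]
  Y: [16/81, 28/81, 20/81, 17/81]
  Z: [20/81, 20/81, 25/81, 16/81]
  W: [2/9, 7/27, 25/81, 17/81]
P^3 =
  X: [163/729, 8/27, 202/729, 148/729]
  Y: [202/729, 55/243, 76/243, 134/729]
  Z: [182/729, 62/243, 73/243, 142/729]
  W: [62/243, 178/729, 224/729, 47/243]
P^4 =
  X: [1727/6561, 1583/6561, 2009/6561, 46/243]
  Y: [1586/6561, 1765/6561, 71/243, 431/2187]
  Z: [1648/6561, 1676/6561, 655/2187, 424/2187]
  W: [1628/6561, 1697/6561, 652/2187, 1280/6561]

(P^4)[X -> Z] = 2009/6561

Answer: 2009/6561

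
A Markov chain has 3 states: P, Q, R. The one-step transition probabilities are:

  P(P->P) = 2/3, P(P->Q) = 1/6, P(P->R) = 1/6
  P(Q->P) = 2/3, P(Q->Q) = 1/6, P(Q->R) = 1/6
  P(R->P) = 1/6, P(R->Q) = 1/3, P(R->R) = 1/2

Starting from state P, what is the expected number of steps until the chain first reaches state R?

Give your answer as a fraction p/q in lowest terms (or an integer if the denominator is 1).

Let h_i = expected steps to first reach R from state i.
Boundary: h_R = 0.
First-step equations for the other states:
  h_P = 1 + 2/3*h_P + 1/6*h_Q + 1/6*h_R
  h_Q = 1 + 2/3*h_P + 1/6*h_Q + 1/6*h_R

Substituting h_R = 0 and rearranging gives the linear system (I - Q) h = 1:
  [1/3, -1/6] . (h_P, h_Q) = 1
  [-2/3, 5/6] . (h_P, h_Q) = 1

Solving yields:
  h_P = 6
  h_Q = 6

Starting state is P, so the expected hitting time is h_P = 6.

Answer: 6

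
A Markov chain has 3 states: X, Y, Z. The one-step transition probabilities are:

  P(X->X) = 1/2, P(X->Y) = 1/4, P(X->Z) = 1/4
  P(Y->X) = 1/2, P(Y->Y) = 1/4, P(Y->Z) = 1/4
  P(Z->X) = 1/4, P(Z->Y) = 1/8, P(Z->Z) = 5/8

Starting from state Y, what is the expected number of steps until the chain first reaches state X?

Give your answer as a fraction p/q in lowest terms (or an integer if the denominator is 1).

Answer: 5/2

Derivation:
Let h_i = expected steps to first reach X from state i.
Boundary: h_X = 0.
First-step equations for the other states:
  h_Y = 1 + 1/2*h_X + 1/4*h_Y + 1/4*h_Z
  h_Z = 1 + 1/4*h_X + 1/8*h_Y + 5/8*h_Z

Substituting h_X = 0 and rearranging gives the linear system (I - Q) h = 1:
  [3/4, -1/4] . (h_Y, h_Z) = 1
  [-1/8, 3/8] . (h_Y, h_Z) = 1

Solving yields:
  h_Y = 5/2
  h_Z = 7/2

Starting state is Y, so the expected hitting time is h_Y = 5/2.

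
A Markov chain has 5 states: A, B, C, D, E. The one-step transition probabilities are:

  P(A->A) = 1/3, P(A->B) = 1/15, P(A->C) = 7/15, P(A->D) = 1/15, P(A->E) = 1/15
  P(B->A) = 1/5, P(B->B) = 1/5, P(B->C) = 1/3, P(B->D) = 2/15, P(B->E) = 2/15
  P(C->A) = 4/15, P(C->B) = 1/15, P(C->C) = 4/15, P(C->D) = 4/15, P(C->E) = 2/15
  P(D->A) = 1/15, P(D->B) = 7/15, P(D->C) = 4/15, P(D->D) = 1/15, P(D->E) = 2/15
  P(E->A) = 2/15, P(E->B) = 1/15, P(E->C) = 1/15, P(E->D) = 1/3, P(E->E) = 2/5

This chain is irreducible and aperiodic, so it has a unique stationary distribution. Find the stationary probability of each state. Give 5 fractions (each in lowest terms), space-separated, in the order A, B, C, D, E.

The stationary distribution satisfies pi = pi * P, i.e.:
  pi_A = 1/3*pi_A + 1/5*pi_B + 4/15*pi_C + 1/15*pi_D + 2/15*pi_E
  pi_B = 1/15*pi_A + 1/5*pi_B + 1/15*pi_C + 7/15*pi_D + 1/15*pi_E
  pi_C = 7/15*pi_A + 1/3*pi_B + 4/15*pi_C + 4/15*pi_D + 1/15*pi_E
  pi_D = 1/15*pi_A + 2/15*pi_B + 4/15*pi_C + 1/15*pi_D + 1/3*pi_E
  pi_E = 1/15*pi_A + 2/15*pi_B + 2/15*pi_C + 2/15*pi_D + 2/5*pi_E
with normalization: pi_A + pi_B + pi_C + pi_D + pi_E = 1.

Using the first 4 balance equations plus normalization, the linear system A*pi = b is:
  [-2/3, 1/5, 4/15, 1/15, 2/15] . pi = 0
  [1/15, -4/5, 1/15, 7/15, 1/15] . pi = 0
  [7/15, 1/3, -11/15, 4/15, 1/15] . pi = 0
  [1/15, 2/15, 4/15, -14/15, 1/3] . pi = 0
  [1, 1, 1, 1, 1] . pi = 1

Solving yields:
  pi_A = 1273/5977
  pi_B = 951/5977
  pi_C = 5153/17931
  pi_D = 3193/17931
  pi_E = 971/5977

Verification (pi * P):
  1273/5977*1/3 + 951/5977*1/5 + 5153/17931*4/15 + 3193/17931*1/15 + 971/5977*2/15 = 1273/5977 = pi_A  (ok)
  1273/5977*1/15 + 951/5977*1/5 + 5153/17931*1/15 + 3193/17931*7/15 + 971/5977*1/15 = 951/5977 = pi_B  (ok)
  1273/5977*7/15 + 951/5977*1/3 + 5153/17931*4/15 + 3193/17931*4/15 + 971/5977*1/15 = 5153/17931 = pi_C  (ok)
  1273/5977*1/15 + 951/5977*2/15 + 5153/17931*4/15 + 3193/17931*1/15 + 971/5977*1/3 = 3193/17931 = pi_D  (ok)
  1273/5977*1/15 + 951/5977*2/15 + 5153/17931*2/15 + 3193/17931*2/15 + 971/5977*2/5 = 971/5977 = pi_E  (ok)

Answer: 1273/5977 951/5977 5153/17931 3193/17931 971/5977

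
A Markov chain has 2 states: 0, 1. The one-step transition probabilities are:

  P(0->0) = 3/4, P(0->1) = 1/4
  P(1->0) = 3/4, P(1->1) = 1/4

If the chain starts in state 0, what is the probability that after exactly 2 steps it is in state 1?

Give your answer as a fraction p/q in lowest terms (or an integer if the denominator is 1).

Computing P^2 by repeated multiplication:
P^1 =
  0: [3/4, 1/4]
  1: [3/4, 1/4]
P^2 =
  0: [3/4, 1/4]
  1: [3/4, 1/4]

(P^2)[0 -> 1] = 1/4

Answer: 1/4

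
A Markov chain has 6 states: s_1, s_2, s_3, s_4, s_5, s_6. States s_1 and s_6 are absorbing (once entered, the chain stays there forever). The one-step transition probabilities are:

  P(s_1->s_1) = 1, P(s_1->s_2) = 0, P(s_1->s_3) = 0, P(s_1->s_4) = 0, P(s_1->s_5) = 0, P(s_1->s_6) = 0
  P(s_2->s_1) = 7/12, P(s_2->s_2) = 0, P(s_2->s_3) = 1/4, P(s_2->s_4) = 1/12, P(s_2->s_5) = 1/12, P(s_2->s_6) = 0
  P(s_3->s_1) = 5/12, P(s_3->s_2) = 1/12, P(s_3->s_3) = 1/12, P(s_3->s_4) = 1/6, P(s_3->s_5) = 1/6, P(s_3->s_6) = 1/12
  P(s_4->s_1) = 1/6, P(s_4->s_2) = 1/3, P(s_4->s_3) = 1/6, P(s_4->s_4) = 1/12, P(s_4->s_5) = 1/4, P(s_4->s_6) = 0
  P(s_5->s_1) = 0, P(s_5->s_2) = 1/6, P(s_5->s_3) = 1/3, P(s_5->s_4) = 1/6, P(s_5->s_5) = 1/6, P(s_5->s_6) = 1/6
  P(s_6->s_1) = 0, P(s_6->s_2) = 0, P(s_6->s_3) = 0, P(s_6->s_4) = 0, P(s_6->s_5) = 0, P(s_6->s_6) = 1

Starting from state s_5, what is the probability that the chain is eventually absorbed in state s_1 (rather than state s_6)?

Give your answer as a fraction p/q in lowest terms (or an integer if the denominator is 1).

Answer: 1717/2531

Derivation:
Let a_i = P(absorbed in s_1 | start in state i).
Boundary conditions: a_s_1 = 1, a_s_6 = 0.
For each transient state i, a_i = sum_j P(i->j) * a_j:
  a_s_2 = 7/12*a_s_1 + 0*a_s_2 + 1/4*a_s_3 + 1/12*a_s_4 + 1/12*a_s_5 + 0*a_s_6
  a_s_3 = 5/12*a_s_1 + 1/12*a_s_2 + 1/12*a_s_3 + 1/6*a_s_4 + 1/6*a_s_5 + 1/12*a_s_6
  a_s_4 = 1/6*a_s_1 + 1/3*a_s_2 + 1/6*a_s_3 + 1/12*a_s_4 + 1/4*a_s_5 + 0*a_s_6
  a_s_5 = 0*a_s_1 + 1/6*a_s_2 + 1/3*a_s_3 + 1/6*a_s_4 + 1/6*a_s_5 + 1/6*a_s_6

Substituting a_s_1 = 1 and a_s_6 = 0, rearrange to (I - Q) a = r where r[i] = P(i -> s_1):
  [1, -1/4, -1/12, -1/12] . (a_s_2, a_s_3, a_s_4, a_s_5) = 7/12
  [-1/12, 11/12, -1/6, -1/6] . (a_s_2, a_s_3, a_s_4, a_s_5) = 5/12
  [-1/3, -1/6, 11/12, -1/4] . (a_s_2, a_s_3, a_s_4, a_s_5) = 1/6
  [-1/6, -1/3, -1/6, 5/6] . (a_s_2, a_s_3, a_s_4, a_s_5) = 0

Solving yields:
  a_s_2 = 2314/2531
  a_s_3 = 2063/2531
  a_s_4 = 2145/2531
  a_s_5 = 1717/2531

Starting state is s_5, so the absorption probability is a_s_5 = 1717/2531.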